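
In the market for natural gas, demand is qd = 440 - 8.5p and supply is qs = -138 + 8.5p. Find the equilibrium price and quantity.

p* = 34, q* = 151

Set qd = qs: 440 - 8.5p = -138 + 8.5p.
578 = 17p, so p* = 34.
q* = 440 − 8.5(34) = 151.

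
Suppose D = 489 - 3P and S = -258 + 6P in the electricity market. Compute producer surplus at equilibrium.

Equilibrium: 489 - 3P = -258 + 6P gives P* = 83, Q* = 240.
Supply starts at P = 43 (where S = 0).
PS = ½(83 − 43)(240) = 4800.

Producer surplus = 4800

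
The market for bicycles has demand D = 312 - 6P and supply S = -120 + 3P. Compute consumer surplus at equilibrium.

Equilibrium: 312 - 6P = -120 + 3P gives P* = 48, Q* = 24.
Demand choke price (D = 0): P = 52.
CS = ½(52 − 48)(24) = 48.

Consumer surplus = 48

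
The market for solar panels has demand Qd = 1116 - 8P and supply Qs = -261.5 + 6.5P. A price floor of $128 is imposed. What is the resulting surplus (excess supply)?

Surplus = 478.5

Equilibrium price would be P* = 95, so the floor at 128 binds.
At P = 128: Qd = 92, Qs = 570.5.
Surplus = 570.5 − 92 = 478.5.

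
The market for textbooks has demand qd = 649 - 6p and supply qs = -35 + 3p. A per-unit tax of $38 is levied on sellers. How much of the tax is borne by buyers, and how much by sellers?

Pre-tax equilibrium: p* = 76, q* = 193.
Tax on sellers shifts supply to qs = -35 + 3(p − 38) = -149 + 3p.
649 - 6p = -149 + 3p gives buyer price pb = 266/3; sellers receive ps = 266/3 − 38 = 152/3.
New quantity: q = 649 − 6(266/3) = 117.
Buyer burden = 266/3 − 76 = 38/3; seller burden = 76 − 152/3 = 76/3.

Buyers bear 38/3, sellers bear 76/3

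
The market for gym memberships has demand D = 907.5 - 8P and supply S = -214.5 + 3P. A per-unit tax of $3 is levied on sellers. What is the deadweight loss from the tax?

Pre-tax equilibrium: P* = 102, Q* = 91.5.
Tax on sellers shifts supply to S = -214.5 + 3(P − 3) = -223.5 + 3P.
907.5 - 8P = -223.5 + 3P gives buyer price Pb = 1131/11; sellers receive Ps = 1131/11 − 3 = 1098/11.
New quantity: Q = 907.5 − 8(1131/11) = 1869/22.
DWL = ½ × 3 × (91.5 − 1869/22) = 108/11.

Deadweight loss = 108/11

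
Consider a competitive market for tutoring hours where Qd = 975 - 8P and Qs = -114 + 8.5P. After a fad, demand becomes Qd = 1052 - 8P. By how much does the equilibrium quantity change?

ΔQ = 119/3

Original equilibrium: P* = 66, Q* = 447.
New equilibrium: 1052 - 8P = -114 + 8.5P, so 1166 = 16.5P and P' = 212/3; Q' = 1052 − 8(212/3) = 1460/3.
Change in quantity: 1460/3 − 447 = 119/3.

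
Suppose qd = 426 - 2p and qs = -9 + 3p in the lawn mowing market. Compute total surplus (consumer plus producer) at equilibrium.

Total surplus = 26460

Equilibrium: 426 - 2p = -9 + 3p gives p* = 87, q* = 252.
Demand choke price: p = 213; supply starts at p = 3.
CS = ½(213 − 87)(252) = 15876; PS = ½(87 − 3)(252) = 10584.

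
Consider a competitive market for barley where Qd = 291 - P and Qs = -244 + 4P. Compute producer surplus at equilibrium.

Producer surplus = 4232

Equilibrium: 291 - P = -244 + 4P gives P* = 107, Q* = 184.
Supply starts at P = 61 (where Qs = 0).
PS = ½(107 − 61)(184) = 4232.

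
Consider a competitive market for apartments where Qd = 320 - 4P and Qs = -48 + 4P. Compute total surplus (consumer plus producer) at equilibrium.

Equilibrium: 320 - 4P = -48 + 4P gives P* = 46, Q* = 136.
Demand choke price: P = 80; supply starts at P = 12.
CS = ½(80 − 46)(136) = 2312; PS = ½(46 − 12)(136) = 2312.

Total surplus = 4624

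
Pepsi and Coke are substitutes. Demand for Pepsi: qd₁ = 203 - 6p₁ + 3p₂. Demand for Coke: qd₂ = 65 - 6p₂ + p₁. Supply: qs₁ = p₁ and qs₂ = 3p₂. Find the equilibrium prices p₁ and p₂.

Market 1: 203 - 6p₁ + 3p₂ = p₁ → 7p₁ - 3p₂ = 203.
Market 2: 9p₂ - p₁ = 65.
Eliminating p₂: 9×(1) + 3×(2) gives 60p₁ = 2022, so p₁ = 33.7.
Back-substitute into (2): p₂ = (65 + 1×33.7) / 9 = 329/30.

p₁ = 33.7, p₂ = 329/30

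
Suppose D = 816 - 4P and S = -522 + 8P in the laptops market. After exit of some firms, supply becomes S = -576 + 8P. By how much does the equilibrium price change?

ΔP = 4.5

Original equilibrium: P* = 111.5, Q* = 370.
New equilibrium: 816 - 4P = -576 + 8P, so 1392 = 12P and P' = 116; Q' = 816 − 4(116) = 352.
Change in price: 116 − 111.5 = 4.5.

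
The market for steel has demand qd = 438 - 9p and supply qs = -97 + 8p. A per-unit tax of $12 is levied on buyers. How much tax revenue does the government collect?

Pre-tax equilibrium: p* = 535/17, q* = 2631/17.
Tax on buyers shifts demand to qd = 438 − 9(p + 12) = 330 - 9p.
330 - 9p = -97 + 8p gives seller price ps = 427/17; buyers pay pb = 427/17 + 12 = 631/17.
New quantity: q = 438 − 9(631/17) = 1767/17.
Revenue = 12 × 1767/17 = 21204/17.

Tax revenue = 21204/17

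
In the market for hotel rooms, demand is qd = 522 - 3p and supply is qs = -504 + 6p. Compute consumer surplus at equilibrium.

Equilibrium: 522 - 3p = -504 + 6p gives p* = 114, q* = 180.
Demand choke price (qd = 0): p = 174.
CS = ½(174 − 114)(180) = 5400.

Consumer surplus = 5400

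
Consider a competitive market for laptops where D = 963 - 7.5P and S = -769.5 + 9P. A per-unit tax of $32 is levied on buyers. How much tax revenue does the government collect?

Tax revenue = 15696/11

Pre-tax equilibrium: P* = 105, Q* = 175.5.
Tax on buyers shifts demand to D = 963 − 7.5(P + 32) = 723 - 7.5P.
723 - 7.5P = -769.5 + 9P gives seller price Ps = 995/11; buyers pay Pb = 995/11 + 32 = 1347/11.
New quantity: Q = 963 − 7.5(1347/11) = 981/22.
Revenue = 32 × 981/22 = 15696/11.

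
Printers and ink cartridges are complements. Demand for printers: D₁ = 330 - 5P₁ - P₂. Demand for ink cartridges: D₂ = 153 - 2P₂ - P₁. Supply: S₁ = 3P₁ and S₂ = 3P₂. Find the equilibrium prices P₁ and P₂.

Market 1: 330 - 5P₁ - P₂ = 3P₁ → 8P₁ + P₂ = 330.
Market 2: 5P₂ + P₁ = 153.
Eliminating P₂: 5×(1) − 1×(2) gives 39P₁ = 1497, so P₁ = 499/13.
Back-substitute into (2): P₂ = (153 − 1×499/13) / 5 = 298/13.

P₁ = 499/13, P₂ = 298/13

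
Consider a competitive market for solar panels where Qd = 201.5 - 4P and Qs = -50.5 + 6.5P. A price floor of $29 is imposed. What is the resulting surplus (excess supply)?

Equilibrium price would be P* = 24, so the floor at 29 binds.
At P = 29: Qd = 85.5, Qs = 138.
Surplus = 138 − 85.5 = 52.5.

Surplus = 52.5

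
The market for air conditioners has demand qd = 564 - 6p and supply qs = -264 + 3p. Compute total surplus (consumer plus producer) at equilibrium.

Total surplus = 36

Equilibrium: 564 - 6p = -264 + 3p gives p* = 92, q* = 12.
Demand choke price: p = 94; supply starts at p = 88.
CS = ½(94 − 92)(12) = 12; PS = ½(92 − 88)(12) = 24.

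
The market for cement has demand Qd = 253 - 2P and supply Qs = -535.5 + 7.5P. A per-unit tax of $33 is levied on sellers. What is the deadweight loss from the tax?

Pre-tax equilibrium: P* = 83, Q* = 87.
Tax on sellers shifts supply to Qs = -535.5 + 7.5(P − 33) = -783 + 7.5P.
253 - 2P = -783 + 7.5P gives buyer price Pb = 2072/19; sellers receive Ps = 2072/19 − 33 = 1445/19.
New quantity: Q = 253 − 2(2072/19) = 663/19.
DWL = ½ × 33 × (87 − 663/19) = 16335/19.

Deadweight loss = 16335/19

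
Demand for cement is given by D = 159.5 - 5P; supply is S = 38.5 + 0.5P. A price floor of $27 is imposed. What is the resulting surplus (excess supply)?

Surplus = 27.5

Equilibrium price would be P* = 22, so the floor at 27 binds.
At P = 27: D = 24.5, S = 52.
Surplus = 52 − 24.5 = 27.5.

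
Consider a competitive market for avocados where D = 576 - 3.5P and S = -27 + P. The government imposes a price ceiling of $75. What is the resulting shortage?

Equilibrium price would be P* = 134, so the ceiling at 75 binds.
At P = 75: D = 576 − 3.5(75) = 313.5, S = -27 + 1(75) = 48.
Shortage = 313.5 − 48 = 265.5.

Shortage = 265.5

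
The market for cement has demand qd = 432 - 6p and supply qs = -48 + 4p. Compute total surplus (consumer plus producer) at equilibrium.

Equilibrium: 432 - 6p = -48 + 4p gives p* = 48, q* = 144.
Demand choke price: p = 72; supply starts at p = 12.
CS = ½(72 − 48)(144) = 1728; PS = ½(48 − 12)(144) = 2592.

Total surplus = 4320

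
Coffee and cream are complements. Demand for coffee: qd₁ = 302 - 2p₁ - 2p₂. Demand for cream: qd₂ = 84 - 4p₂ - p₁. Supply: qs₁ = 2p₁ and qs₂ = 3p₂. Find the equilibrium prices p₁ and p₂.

Market 1: 302 - 2p₁ - 2p₂ = 2p₁ → 4p₁ + 2p₂ = 302.
Market 2: 7p₂ + p₁ = 84.
Eliminating p₂: 7×(1) − 2×(2) gives 26p₁ = 1946, so p₁ = 973/13.
Back-substitute into (2): p₂ = (84 − 1×973/13) / 7 = 17/13.

p₁ = 973/13, p₂ = 17/13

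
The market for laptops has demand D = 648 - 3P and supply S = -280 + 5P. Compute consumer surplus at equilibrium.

Consumer surplus = 15000

Equilibrium: 648 - 3P = -280 + 5P gives P* = 116, Q* = 300.
Demand choke price (D = 0): P = 216.
CS = ½(216 − 116)(300) = 15000.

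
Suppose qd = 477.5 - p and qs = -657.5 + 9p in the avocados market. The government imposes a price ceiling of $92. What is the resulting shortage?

Shortage = 215

Equilibrium price would be p* = 113.5, so the ceiling at 92 binds.
At p = 92: qd = 477.5 − 1(92) = 385.5, qs = -657.5 + 9(92) = 170.5.
Shortage = 385.5 − 170.5 = 215.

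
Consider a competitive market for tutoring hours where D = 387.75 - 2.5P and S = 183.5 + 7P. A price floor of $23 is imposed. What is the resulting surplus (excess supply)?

Surplus = 14.25

Equilibrium price would be P* = 21.5, so the floor at 23 binds.
At P = 23: D = 330.25, S = 344.5.
Surplus = 344.5 − 330.25 = 14.25.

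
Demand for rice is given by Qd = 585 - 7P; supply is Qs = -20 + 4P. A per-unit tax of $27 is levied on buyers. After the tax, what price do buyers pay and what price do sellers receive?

Pre-tax equilibrium: P* = 55, Q* = 200.
Tax on buyers shifts demand to Qd = 585 − 7(P + 27) = 396 - 7P.
396 - 7P = -20 + 4P gives seller price Ps = 416/11; buyers pay Pb = 416/11 + 27 = 713/11.
New quantity: Q = 585 − 7(713/11) = 1444/11.

Buyers pay 713/11, sellers receive 416/11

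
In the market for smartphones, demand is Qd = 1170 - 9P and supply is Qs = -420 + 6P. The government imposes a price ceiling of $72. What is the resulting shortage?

Equilibrium price would be P* = 106, so the ceiling at 72 binds.
At P = 72: Qd = 1170 − 9(72) = 522, Qs = -420 + 6(72) = 12.
Shortage = 522 − 12 = 510.

Shortage = 510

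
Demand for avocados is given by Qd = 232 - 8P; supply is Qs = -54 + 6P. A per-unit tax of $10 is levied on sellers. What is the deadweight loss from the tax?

Deadweight loss = 1200/7

Pre-tax equilibrium: P* = 143/7, Q* = 480/7.
Tax on sellers shifts supply to Qs = -54 + 6(P − 10) = -114 + 6P.
232 - 8P = -114 + 6P gives buyer price Pb = 173/7; sellers receive Ps = 173/7 − 10 = 103/7.
New quantity: Q = 232 − 8(173/7) = 240/7.
DWL = ½ × 10 × (480/7 − 240/7) = 1200/7.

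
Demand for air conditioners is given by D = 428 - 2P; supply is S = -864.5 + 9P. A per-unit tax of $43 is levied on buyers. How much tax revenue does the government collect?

Tax revenue = 58007/11

Pre-tax equilibrium: P* = 117.5, Q* = 193.
Tax on buyers shifts demand to D = 428 − 2(P + 43) = 342 - 2P.
342 - 2P = -864.5 + 9P gives seller price Ps = 2413/22; buyers pay Pb = 2413/22 + 43 = 3359/22.
New quantity: Q = 428 − 2(3359/22) = 1349/11.
Revenue = 43 × 1349/11 = 58007/11.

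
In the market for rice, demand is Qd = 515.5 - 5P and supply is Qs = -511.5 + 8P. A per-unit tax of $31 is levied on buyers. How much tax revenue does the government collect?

Tax revenue = 20243/26

Pre-tax equilibrium: P* = 79, Q* = 120.5.
Tax on buyers shifts demand to Qd = 515.5 − 5(P + 31) = 360.5 - 5P.
360.5 - 5P = -511.5 + 8P gives seller price Ps = 872/13; buyers pay Pb = 872/13 + 31 = 1275/13.
New quantity: Q = 515.5 − 5(1275/13) = 653/26.
Revenue = 31 × 653/26 = 20243/26.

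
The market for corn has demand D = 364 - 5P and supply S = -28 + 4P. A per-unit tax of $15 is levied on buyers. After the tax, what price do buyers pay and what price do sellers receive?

Pre-tax equilibrium: P* = 392/9, Q* = 1316/9.
Tax on buyers shifts demand to D = 364 − 5(P + 15) = 289 - 5P.
289 - 5P = -28 + 4P gives seller price Ps = 317/9; buyers pay Pb = 317/9 + 15 = 452/9.
New quantity: Q = 364 − 5(452/9) = 1016/9.

Buyers pay 452/9, sellers receive 317/9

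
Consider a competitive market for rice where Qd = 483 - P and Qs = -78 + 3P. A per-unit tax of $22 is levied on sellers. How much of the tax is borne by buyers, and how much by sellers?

Buyers bear $16.5, sellers bear $5.5

Pre-tax equilibrium: P* = 140.25, Q* = 342.75.
Tax on sellers shifts supply to Qs = -78 + 3(P − 22) = -144 + 3P.
483 - P = -144 + 3P gives buyer price Pb = 156.75; sellers receive Ps = 156.75 − 22 = 134.75.
New quantity: Q = 483 − 1(156.75) = 326.25.
Buyer burden = 156.75 − 140.25 = 16.5; seller burden = 140.25 − 134.75 = 5.5.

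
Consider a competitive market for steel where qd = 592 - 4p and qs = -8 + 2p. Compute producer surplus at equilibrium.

Equilibrium: 592 - 4p = -8 + 2p gives p* = 100, q* = 192.
Supply starts at p = 4 (where qs = 0).
PS = ½(100 − 4)(192) = 9216.

Producer surplus = 9216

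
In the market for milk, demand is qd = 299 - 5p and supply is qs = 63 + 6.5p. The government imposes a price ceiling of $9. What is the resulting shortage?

Shortage = 132.5

Equilibrium price would be p* = 472/23, so the ceiling at 9 binds.
At p = 9: qd = 299 − 5(9) = 254, qs = 63 + 6.5(9) = 121.5.
Shortage = 254 − 121.5 = 132.5.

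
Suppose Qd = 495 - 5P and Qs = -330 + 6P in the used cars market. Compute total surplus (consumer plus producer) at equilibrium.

Total surplus = 2640

Equilibrium: 495 - 5P = -330 + 6P gives P* = 75, Q* = 120.
Demand choke price: P = 99; supply starts at P = 55.
CS = ½(99 − 75)(120) = 1440; PS = ½(75 − 55)(120) = 1200.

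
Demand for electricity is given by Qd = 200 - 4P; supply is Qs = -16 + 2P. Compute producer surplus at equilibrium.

Equilibrium: 200 - 4P = -16 + 2P gives P* = 36, Q* = 56.
Supply starts at P = 8 (where Qs = 0).
PS = ½(36 − 8)(56) = 784.

Producer surplus = 784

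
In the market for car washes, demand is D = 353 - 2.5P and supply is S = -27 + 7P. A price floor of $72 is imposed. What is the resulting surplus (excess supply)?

Equilibrium price would be P* = 40, so the floor at 72 binds.
At P = 72: D = 173, S = 477.
Surplus = 477 − 173 = 304.

Surplus = 304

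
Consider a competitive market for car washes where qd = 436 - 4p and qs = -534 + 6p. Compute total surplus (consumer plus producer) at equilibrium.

Total surplus = 480

Equilibrium: 436 - 4p = -534 + 6p gives p* = 97, q* = 48.
Demand choke price: p = 109; supply starts at p = 89.
CS = ½(109 − 97)(48) = 288; PS = ½(97 − 89)(48) = 192.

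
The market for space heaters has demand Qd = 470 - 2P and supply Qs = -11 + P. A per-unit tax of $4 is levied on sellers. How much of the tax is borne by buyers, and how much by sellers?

Pre-tax equilibrium: P* = 481/3, Q* = 448/3.
Tax on sellers shifts supply to Qs = -11 + 1(P − 4) = -15 + P.
470 - 2P = -15 + P gives buyer price Pb = 485/3; sellers receive Ps = 485/3 − 4 = 473/3.
New quantity: Q = 470 − 2(485/3) = 440/3.
Buyer burden = 485/3 − 481/3 = 4/3; seller burden = 481/3 − 473/3 = 8/3.

Buyers bear 4/3, sellers bear 8/3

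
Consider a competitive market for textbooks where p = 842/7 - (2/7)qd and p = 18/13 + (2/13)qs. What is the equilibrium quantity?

Set the two price expressions equal: 842/7 - (2/7)q = 18/13 + (2/13)q.
10820/91 = (40/91)q, so q* = 270.5.
p* = 842/7 − (2/7)(270.5) = 43.

q* = 270.5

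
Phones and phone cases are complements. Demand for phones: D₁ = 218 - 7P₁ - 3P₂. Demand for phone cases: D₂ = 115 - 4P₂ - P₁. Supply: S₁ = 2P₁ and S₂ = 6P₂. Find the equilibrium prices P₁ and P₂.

P₁ = 1835/87, P₂ = 817/87

Market 1: 218 - 7P₁ - 3P₂ = 2P₁ → 9P₁ + 3P₂ = 218.
Market 2: 10P₂ + P₁ = 115.
Eliminating P₂: 10×(1) − 3×(2) gives 87P₁ = 1835, so P₁ = 1835/87.
Back-substitute into (2): P₂ = (115 − 1×1835/87) / 10 = 817/87.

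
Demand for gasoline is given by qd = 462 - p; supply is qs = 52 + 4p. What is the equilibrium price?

Set qd = qs: 462 - p = 52 + 4p.
410 = 5p, so p* = 82.
q* = 462 − 1(82) = 380.

p* = 82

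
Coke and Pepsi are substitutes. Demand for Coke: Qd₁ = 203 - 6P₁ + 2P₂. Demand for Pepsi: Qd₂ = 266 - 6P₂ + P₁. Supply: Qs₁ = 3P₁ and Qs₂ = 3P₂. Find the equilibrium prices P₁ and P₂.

P₁ = 2359/79, P₂ = 2597/79

Market 1: 203 - 6P₁ + 2P₂ = 3P₁ → 9P₁ - 2P₂ = 203.
Market 2: 9P₂ - P₁ = 266.
Eliminating P₂: 9×(1) + 2×(2) gives 79P₁ = 2359, so P₁ = 2359/79.
Back-substitute into (2): P₂ = (266 + 1×2359/79) / 9 = 2597/79.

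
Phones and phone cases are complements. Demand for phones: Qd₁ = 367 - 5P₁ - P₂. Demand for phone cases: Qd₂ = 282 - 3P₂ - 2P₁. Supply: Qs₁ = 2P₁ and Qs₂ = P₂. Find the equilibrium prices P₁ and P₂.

Market 1: 367 - 5P₁ - P₂ = 2P₁ → 7P₁ + P₂ = 367.
Market 2: 4P₂ + 2P₁ = 282.
Eliminating P₂: 4×(1) − 1×(2) gives 26P₁ = 1186, so P₁ = 593/13.
Back-substitute into (2): P₂ = (282 − 2×593/13) / 4 = 620/13.

P₁ = 593/13, P₂ = 620/13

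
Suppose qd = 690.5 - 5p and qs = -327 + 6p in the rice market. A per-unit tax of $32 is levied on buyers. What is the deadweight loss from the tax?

Pre-tax equilibrium: p* = 92.5, q* = 228.
Tax on buyers shifts demand to qd = 690.5 − 5(p + 32) = 530.5 - 5p.
530.5 - 5p = -327 + 6p gives seller price ps = 1715/22; buyers pay pb = 1715/22 + 32 = 2419/22.
New quantity: q = 690.5 − 5(2419/22) = 1548/11.
DWL = ½ × 32 × (228 − 1548/11) = 15360/11.

Deadweight loss = 15360/11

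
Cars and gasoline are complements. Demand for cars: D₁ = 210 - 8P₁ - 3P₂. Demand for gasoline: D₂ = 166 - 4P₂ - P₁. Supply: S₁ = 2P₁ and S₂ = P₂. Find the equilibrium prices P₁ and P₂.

P₁ = 552/47, P₂ = 1450/47

Market 1: 210 - 8P₁ - 3P₂ = 2P₁ → 10P₁ + 3P₂ = 210.
Market 2: 5P₂ + P₁ = 166.
Eliminating P₂: 5×(1) − 3×(2) gives 47P₁ = 552, so P₁ = 552/47.
Back-substitute into (2): P₂ = (166 − 1×552/47) / 5 = 1450/47.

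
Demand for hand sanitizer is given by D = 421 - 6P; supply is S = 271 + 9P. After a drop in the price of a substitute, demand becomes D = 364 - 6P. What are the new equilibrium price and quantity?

P' = 6.2, Q' = 326.8

Original equilibrium: P* = 10, Q* = 361.
New equilibrium: 364 - 6P = 271 + 9P, so 93 = 15P and P' = 6.2; Q' = 364 − 6(6.2) = 326.8.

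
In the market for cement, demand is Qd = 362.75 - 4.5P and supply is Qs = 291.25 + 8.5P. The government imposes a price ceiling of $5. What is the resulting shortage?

Equilibrium price would be P* = 5.5, so the ceiling at 5 binds.
At P = 5: Qd = 362.75 − 4.5(5) = 340.25, Qs = 291.25 + 8.5(5) = 333.75.
Shortage = 340.25 − 333.75 = 6.5.

Shortage = 6.5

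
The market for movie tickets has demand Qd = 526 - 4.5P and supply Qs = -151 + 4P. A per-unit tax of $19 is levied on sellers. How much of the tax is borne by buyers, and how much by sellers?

Pre-tax equilibrium: P* = 1354/17, Q* = 2849/17.
Tax on sellers shifts supply to Qs = -151 + 4(P − 19) = -227 + 4P.
526 - 4.5P = -227 + 4P gives buyer price Pb = 1506/17; sellers receive Ps = 1506/17 − 19 = 1183/17.
New quantity: Q = 526 − 4.5(1506/17) = 2165/17.
Buyer burden = 1506/17 − 1354/17 = 152/17; seller burden = 1354/17 − 1183/17 = 171/17.

Buyers bear 152/17, sellers bear 171/17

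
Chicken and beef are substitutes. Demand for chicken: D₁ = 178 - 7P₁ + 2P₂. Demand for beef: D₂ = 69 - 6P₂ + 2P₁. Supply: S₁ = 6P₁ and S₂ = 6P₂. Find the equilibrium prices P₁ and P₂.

P₁ = 1137/76, P₂ = 1253/152

Market 1: 178 - 7P₁ + 2P₂ = 6P₁ → 13P₁ - 2P₂ = 178.
Market 2: 12P₂ - 2P₁ = 69.
Eliminating P₂: 12×(1) + 2×(2) gives 152P₁ = 2274, so P₁ = 1137/76.
Back-substitute into (2): P₂ = (69 + 2×1137/76) / 12 = 1253/152.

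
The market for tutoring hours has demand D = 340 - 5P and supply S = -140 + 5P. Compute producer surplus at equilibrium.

Equilibrium: 340 - 5P = -140 + 5P gives P* = 48, Q* = 100.
Supply starts at P = 28 (where S = 0).
PS = ½(48 − 28)(100) = 1000.

Producer surplus = 1000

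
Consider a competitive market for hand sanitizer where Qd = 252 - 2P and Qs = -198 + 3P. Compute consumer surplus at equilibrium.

Consumer surplus = 1296

Equilibrium: 252 - 2P = -198 + 3P gives P* = 90, Q* = 72.
Demand choke price (Qd = 0): P = 126.
CS = ½(126 − 90)(72) = 1296.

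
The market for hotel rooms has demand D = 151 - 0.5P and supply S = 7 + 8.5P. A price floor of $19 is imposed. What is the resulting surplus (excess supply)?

Surplus = 27

Equilibrium price would be P* = 16, so the floor at 19 binds.
At P = 19: D = 141.5, S = 168.5.
Surplus = 168.5 − 141.5 = 27.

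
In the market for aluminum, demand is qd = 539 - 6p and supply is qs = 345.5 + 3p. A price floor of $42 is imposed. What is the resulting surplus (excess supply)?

Surplus = 184.5

Equilibrium price would be p* = 21.5, so the floor at 42 binds.
At p = 42: qd = 287, qs = 471.5.
Surplus = 471.5 − 287 = 184.5.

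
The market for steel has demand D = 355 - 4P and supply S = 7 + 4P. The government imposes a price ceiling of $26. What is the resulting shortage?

Shortage = 140

Equilibrium price would be P* = 43.5, so the ceiling at 26 binds.
At P = 26: D = 355 − 4(26) = 251, S = 7 + 4(26) = 111.
Shortage = 251 − 111 = 140.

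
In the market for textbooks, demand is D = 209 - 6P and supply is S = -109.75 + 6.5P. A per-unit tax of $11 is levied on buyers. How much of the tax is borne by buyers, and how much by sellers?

Buyers bear $5.72, sellers bear $5.28

Pre-tax equilibrium: P* = 25.5, Q* = 56.
Tax on buyers shifts demand to D = 209 − 6(P + 11) = 143 - 6P.
143 - 6P = -109.75 + 6.5P gives seller price Ps = 20.22; buyers pay Pb = 20.22 + 11 = 31.22.
New quantity: Q = 209 − 6(31.22) = 21.68.
Buyer burden = 31.22 − 25.5 = 5.72; seller burden = 25.5 − 20.22 = 5.28.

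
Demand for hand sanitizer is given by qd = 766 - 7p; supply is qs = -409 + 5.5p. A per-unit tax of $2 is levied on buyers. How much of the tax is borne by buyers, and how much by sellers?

Pre-tax equilibrium: p* = 94, q* = 108.
Tax on buyers shifts demand to qd = 766 − 7(p + 2) = 752 - 7p.
752 - 7p = -409 + 5.5p gives seller price ps = 92.88; buyers pay pb = 92.88 + 2 = 94.88.
New quantity: q = 766 − 7(94.88) = 101.84.
Buyer burden = 94.88 − 94 = 0.88; seller burden = 94 − 92.88 = 1.12.

Buyers bear $0.88, sellers bear $1.12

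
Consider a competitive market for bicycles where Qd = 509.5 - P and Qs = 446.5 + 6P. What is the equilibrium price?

P* = 9

Set Qd = Qs: 509.5 - P = 446.5 + 6P.
63 = 7P, so P* = 9.
Q* = 509.5 − 1(9) = 500.5.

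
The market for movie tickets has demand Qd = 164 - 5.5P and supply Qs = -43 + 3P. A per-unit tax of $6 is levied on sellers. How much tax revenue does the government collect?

Pre-tax equilibrium: P* = 414/17, Q* = 511/17.
Tax on sellers shifts supply to Qs = -43 + 3(P − 6) = -61 + 3P.
164 - 5.5P = -61 + 3P gives buyer price Pb = 450/17; sellers receive Ps = 450/17 − 6 = 348/17.
New quantity: Q = 164 − 5.5(450/17) = 313/17.
Revenue = 6 × 313/17 = 1878/17.

Tax revenue = 1878/17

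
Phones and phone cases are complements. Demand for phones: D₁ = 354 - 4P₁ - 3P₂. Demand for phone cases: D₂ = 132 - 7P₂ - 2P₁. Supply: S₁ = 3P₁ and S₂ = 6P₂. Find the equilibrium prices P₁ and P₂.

Market 1: 354 - 4P₁ - 3P₂ = 3P₁ → 7P₁ + 3P₂ = 354.
Market 2: 13P₂ + 2P₁ = 132.
Eliminating P₂: 13×(1) − 3×(2) gives 85P₁ = 4206, so P₁ = 4206/85.
Back-substitute into (2): P₂ = (132 − 2×4206/85) / 13 = 216/85.

P₁ = 4206/85, P₂ = 216/85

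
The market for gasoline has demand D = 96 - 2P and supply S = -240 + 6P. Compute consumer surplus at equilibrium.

Equilibrium: 96 - 2P = -240 + 6P gives P* = 42, Q* = 12.
Demand choke price (D = 0): P = 48.
CS = ½(48 − 42)(12) = 36.

Consumer surplus = 36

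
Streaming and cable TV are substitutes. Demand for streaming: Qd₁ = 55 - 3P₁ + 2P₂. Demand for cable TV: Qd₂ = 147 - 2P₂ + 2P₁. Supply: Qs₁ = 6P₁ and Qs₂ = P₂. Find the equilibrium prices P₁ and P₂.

Market 1: 55 - 3P₁ + 2P₂ = 6P₁ → 9P₁ - 2P₂ = 55.
Market 2: 3P₂ - 2P₁ = 147.
Eliminating P₂: 3×(1) + 2×(2) gives 23P₁ = 459, so P₁ = 459/23.
Back-substitute into (2): P₂ = (147 + 2×459/23) / 3 = 1433/23.

P₁ = 459/23, P₂ = 1433/23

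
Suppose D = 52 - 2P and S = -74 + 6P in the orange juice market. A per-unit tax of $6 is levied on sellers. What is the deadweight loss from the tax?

Pre-tax equilibrium: P* = 15.75, Q* = 20.5.
Tax on sellers shifts supply to S = -74 + 6(P − 6) = -110 + 6P.
52 - 2P = -110 + 6P gives buyer price Pb = 20.25; sellers receive Ps = 20.25 − 6 = 14.25.
New quantity: Q = 52 − 2(20.25) = 11.5.
DWL = ½ × 6 × (20.5 − 11.5) = 27.

Deadweight loss = 27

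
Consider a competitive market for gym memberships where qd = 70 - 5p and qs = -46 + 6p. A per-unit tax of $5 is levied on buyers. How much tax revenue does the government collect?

Tax revenue = 200/11

Pre-tax equilibrium: p* = 116/11, q* = 190/11.
Tax on buyers shifts demand to qd = 70 − 5(p + 5) = 45 - 5p.
45 - 5p = -46 + 6p gives seller price ps = 91/11; buyers pay pb = 91/11 + 5 = 146/11.
New quantity: q = 70 − 5(146/11) = 40/11.
Revenue = 5 × 40/11 = 200/11.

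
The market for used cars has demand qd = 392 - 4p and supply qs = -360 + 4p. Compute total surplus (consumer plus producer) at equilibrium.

Equilibrium: 392 - 4p = -360 + 4p gives p* = 94, q* = 16.
Demand choke price: p = 98; supply starts at p = 90.
CS = ½(98 − 94)(16) = 32; PS = ½(94 − 90)(16) = 32.

Total surplus = 64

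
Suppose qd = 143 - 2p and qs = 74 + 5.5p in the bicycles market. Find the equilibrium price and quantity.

Set qd = qs: 143 - 2p = 74 + 5.5p.
69 = 7.5p, so p* = 9.2.
q* = 143 − 2(9.2) = 124.6.

p* = 9.2, q* = 124.6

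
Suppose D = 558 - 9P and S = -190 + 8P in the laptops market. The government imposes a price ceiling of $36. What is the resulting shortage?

Equilibrium price would be P* = 44, so the ceiling at 36 binds.
At P = 36: D = 558 − 9(36) = 234, S = -190 + 8(36) = 98.
Shortage = 234 − 98 = 136.

Shortage = 136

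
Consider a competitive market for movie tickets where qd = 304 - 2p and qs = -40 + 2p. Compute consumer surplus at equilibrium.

Equilibrium: 304 - 2p = -40 + 2p gives p* = 86, q* = 132.
Demand choke price (qd = 0): p = 152.
CS = ½(152 − 86)(132) = 4356.

Consumer surplus = 4356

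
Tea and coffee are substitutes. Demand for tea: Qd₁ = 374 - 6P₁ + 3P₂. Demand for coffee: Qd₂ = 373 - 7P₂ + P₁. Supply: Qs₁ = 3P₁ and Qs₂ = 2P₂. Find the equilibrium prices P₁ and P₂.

P₁ = 57.5, P₂ = 287/6

Market 1: 374 - 6P₁ + 3P₂ = 3P₁ → 9P₁ - 3P₂ = 374.
Market 2: 9P₂ - P₁ = 373.
Eliminating P₂: 9×(1) + 3×(2) gives 78P₁ = 4485, so P₁ = 57.5.
Back-substitute into (2): P₂ = (373 + 1×57.5) / 9 = 287/6.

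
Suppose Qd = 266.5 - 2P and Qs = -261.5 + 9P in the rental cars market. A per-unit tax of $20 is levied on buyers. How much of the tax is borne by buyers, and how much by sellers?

Pre-tax equilibrium: P* = 48, Q* = 170.5.
Tax on buyers shifts demand to Qd = 266.5 − 2(P + 20) = 226.5 - 2P.
226.5 - 2P = -261.5 + 9P gives seller price Ps = 488/11; buyers pay Pb = 488/11 + 20 = 708/11.
New quantity: Q = 266.5 − 2(708/11) = 3031/22.
Buyer burden = 708/11 − 48 = 180/11; seller burden = 48 − 488/11 = 40/11.

Buyers bear 180/11, sellers bear 40/11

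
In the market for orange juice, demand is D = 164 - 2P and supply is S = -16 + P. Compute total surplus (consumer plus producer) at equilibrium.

Equilibrium: 164 - 2P = -16 + P gives P* = 60, Q* = 44.
Demand choke price: P = 82; supply starts at P = 16.
CS = ½(82 − 60)(44) = 484; PS = ½(60 − 16)(44) = 968.

Total surplus = 1452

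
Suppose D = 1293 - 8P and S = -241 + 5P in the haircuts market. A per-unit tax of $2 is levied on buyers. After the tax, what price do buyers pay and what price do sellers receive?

Buyers pay 1544/13, sellers receive 1518/13

Pre-tax equilibrium: P* = 118, Q* = 349.
Tax on buyers shifts demand to D = 1293 − 8(P + 2) = 1277 - 8P.
1277 - 8P = -241 + 5P gives seller price Ps = 1518/13; buyers pay Pb = 1518/13 + 2 = 1544/13.
New quantity: Q = 1293 − 8(1544/13) = 4457/13.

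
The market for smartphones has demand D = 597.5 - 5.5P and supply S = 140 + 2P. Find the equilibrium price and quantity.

P* = 61, Q* = 262

Set D = S: 597.5 - 5.5P = 140 + 2P.
457.5 = 7.5P, so P* = 61.
Q* = 597.5 − 5.5(61) = 262.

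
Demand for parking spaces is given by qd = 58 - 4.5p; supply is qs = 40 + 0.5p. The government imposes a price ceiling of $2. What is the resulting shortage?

Shortage = 8

Equilibrium price would be p* = 3.6, so the ceiling at 2 binds.
At p = 2: qd = 58 − 4.5(2) = 49, qs = 40 + 0.5(2) = 41.
Shortage = 49 − 41 = 8.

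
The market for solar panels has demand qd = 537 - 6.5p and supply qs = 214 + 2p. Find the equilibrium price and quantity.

Set qd = qs: 537 - 6.5p = 214 + 2p.
323 = 8.5p, so p* = 38.
q* = 537 − 6.5(38) = 290.

p* = 38, q* = 290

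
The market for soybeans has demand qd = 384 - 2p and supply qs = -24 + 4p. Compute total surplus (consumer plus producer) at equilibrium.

Total surplus = 23064

Equilibrium: 384 - 2p = -24 + 4p gives p* = 68, q* = 248.
Demand choke price: p = 192; supply starts at p = 6.
CS = ½(192 − 68)(248) = 15376; PS = ½(68 − 6)(248) = 7688.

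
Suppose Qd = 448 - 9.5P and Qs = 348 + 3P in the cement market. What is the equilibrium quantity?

Q* = 372

Set Qd = Qs: 448 - 9.5P = 348 + 3P.
100 = 12.5P, so P* = 8.
Q* = 448 − 9.5(8) = 372.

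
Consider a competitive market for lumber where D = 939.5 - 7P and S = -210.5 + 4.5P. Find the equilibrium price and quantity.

P* = 100, Q* = 239.5

Set D = S: 939.5 - 7P = -210.5 + 4.5P.
1150 = 11.5P, so P* = 100.
Q* = 939.5 − 7(100) = 239.5.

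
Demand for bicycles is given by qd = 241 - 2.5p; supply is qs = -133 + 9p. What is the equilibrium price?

p* = 748/23

Set qd = qs: 241 - 2.5p = -133 + 9p.
374 = 11.5p, so p* = 748/23.
q* = 241 − 2.5(748/23) = 3673/23.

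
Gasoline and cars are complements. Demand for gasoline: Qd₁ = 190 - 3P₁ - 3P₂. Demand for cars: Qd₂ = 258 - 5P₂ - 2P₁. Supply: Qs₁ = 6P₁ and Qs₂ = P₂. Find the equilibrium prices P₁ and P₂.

Market 1: 190 - 3P₁ - 3P₂ = 6P₁ → 9P₁ + 3P₂ = 190.
Market 2: 6P₂ + 2P₁ = 258.
Eliminating P₂: 6×(1) − 3×(2) gives 48P₁ = 366, so P₁ = 7.625.
Back-substitute into (2): P₂ = (258 − 2×7.625) / 6 = 971/24.

P₁ = 7.625, P₂ = 971/24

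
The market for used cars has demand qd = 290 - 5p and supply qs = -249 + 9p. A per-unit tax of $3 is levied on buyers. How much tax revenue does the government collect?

Pre-tax equilibrium: p* = 38.5, q* = 97.5.
Tax on buyers shifts demand to qd = 290 − 5(p + 3) = 275 - 5p.
275 - 5p = -249 + 9p gives seller price ps = 262/7; buyers pay pb = 262/7 + 3 = 283/7.
New quantity: q = 290 − 5(283/7) = 615/7.
Revenue = 3 × 615/7 = 1845/7.

Tax revenue = 1845/7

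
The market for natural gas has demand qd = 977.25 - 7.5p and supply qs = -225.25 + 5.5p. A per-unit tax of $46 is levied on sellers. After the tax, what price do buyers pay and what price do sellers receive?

Pre-tax equilibrium: p* = 92.5, q* = 283.5.
Tax on sellers shifts supply to qs = -225.25 + 5.5(p − 46) = -478.25 + 5.5p.
977.25 - 7.5p = -478.25 + 5.5p gives buyer price pb = 2911/26; sellers receive ps = 2911/26 − 46 = 1715/26.
New quantity: q = 977.25 − 7.5(2911/26) = 1788/13.

Buyers pay 2911/26, sellers receive 1715/26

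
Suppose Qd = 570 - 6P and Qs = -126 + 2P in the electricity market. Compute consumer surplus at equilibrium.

Consumer surplus = 192

Equilibrium: 570 - 6P = -126 + 2P gives P* = 87, Q* = 48.
Demand choke price (Qd = 0): P = 95.
CS = ½(95 − 87)(48) = 192.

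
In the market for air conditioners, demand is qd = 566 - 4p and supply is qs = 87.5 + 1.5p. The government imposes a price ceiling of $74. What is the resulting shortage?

Shortage = 71.5

Equilibrium price would be p* = 87, so the ceiling at 74 binds.
At p = 74: qd = 566 − 4(74) = 270, qs = 87.5 + 1.5(74) = 198.5.
Shortage = 270 − 198.5 = 71.5.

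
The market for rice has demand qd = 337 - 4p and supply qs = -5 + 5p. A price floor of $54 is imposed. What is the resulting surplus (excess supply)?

Surplus = 144

Equilibrium price would be p* = 38, so the floor at 54 binds.
At p = 54: qd = 121, qs = 265.
Surplus = 265 − 121 = 144.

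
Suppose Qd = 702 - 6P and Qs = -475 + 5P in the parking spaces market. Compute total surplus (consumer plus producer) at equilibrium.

Equilibrium: 702 - 6P = -475 + 5P gives P* = 107, Q* = 60.
Demand choke price: P = 117; supply starts at P = 95.
CS = ½(117 − 107)(60) = 300; PS = ½(107 − 95)(60) = 360.

Total surplus = 660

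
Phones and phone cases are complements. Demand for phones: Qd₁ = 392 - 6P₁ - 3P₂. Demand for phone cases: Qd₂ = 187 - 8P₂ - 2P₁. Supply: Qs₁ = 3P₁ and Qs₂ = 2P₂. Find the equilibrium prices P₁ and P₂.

P₁ = 3359/84, P₂ = 899/84

Market 1: 392 - 6P₁ - 3P₂ = 3P₁ → 9P₁ + 3P₂ = 392.
Market 2: 10P₂ + 2P₁ = 187.
Eliminating P₂: 10×(1) − 3×(2) gives 84P₁ = 3359, so P₁ = 3359/84.
Back-substitute into (2): P₂ = (187 − 2×3359/84) / 10 = 899/84.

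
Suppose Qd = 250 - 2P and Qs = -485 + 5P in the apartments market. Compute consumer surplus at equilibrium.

Equilibrium: 250 - 2P = -485 + 5P gives P* = 105, Q* = 40.
Demand choke price (Qd = 0): P = 125.
CS = ½(125 − 105)(40) = 400.

Consumer surplus = 400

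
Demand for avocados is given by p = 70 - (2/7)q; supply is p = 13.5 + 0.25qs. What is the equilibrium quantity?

q* = 1582/15

Set the two price expressions equal: 70 - (2/7)q = 13.5 + 0.25q.
56.5 = (15/28)q, so q* = 1582/15.
p* = 70 − (2/7)(1582/15) = 598/15.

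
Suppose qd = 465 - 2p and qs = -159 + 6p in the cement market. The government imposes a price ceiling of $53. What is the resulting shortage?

Equilibrium price would be p* = 78, so the ceiling at 53 binds.
At p = 53: qd = 465 − 2(53) = 359, qs = -159 + 6(53) = 159.
Shortage = 359 − 159 = 200.

Shortage = 200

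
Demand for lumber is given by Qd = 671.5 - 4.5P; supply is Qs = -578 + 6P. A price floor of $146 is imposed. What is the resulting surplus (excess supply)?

Surplus = 283.5

Equilibrium price would be P* = 119, so the floor at 146 binds.
At P = 146: Qd = 14.5, Qs = 298.
Surplus = 298 − 14.5 = 283.5.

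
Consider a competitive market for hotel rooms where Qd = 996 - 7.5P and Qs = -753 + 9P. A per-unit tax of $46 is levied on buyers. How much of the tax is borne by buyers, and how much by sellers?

Pre-tax equilibrium: P* = 106, Q* = 201.
Tax on buyers shifts demand to Qd = 996 − 7.5(P + 46) = 651 - 7.5P.
651 - 7.5P = -753 + 9P gives seller price Ps = 936/11; buyers pay Pb = 936/11 + 46 = 1442/11.
New quantity: Q = 996 − 7.5(1442/11) = 141/11.
Buyer burden = 1442/11 − 106 = 276/11; seller burden = 106 − 936/11 = 230/11.

Buyers bear 276/11, sellers bear 230/11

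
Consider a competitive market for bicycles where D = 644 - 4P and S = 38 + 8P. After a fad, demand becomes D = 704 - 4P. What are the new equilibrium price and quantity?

Original equilibrium: P* = 50.5, Q* = 442.
New equilibrium: 704 - 4P = 38 + 8P, so 666 = 12P and P' = 55.5; Q' = 704 − 4(55.5) = 482.

P' = 55.5, Q' = 482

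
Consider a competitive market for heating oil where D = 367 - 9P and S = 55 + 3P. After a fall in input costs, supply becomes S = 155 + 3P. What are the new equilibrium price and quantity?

P' = 53/3, Q' = 208

Original equilibrium: P* = 26, Q* = 133.
New equilibrium: 367 - 9P = 155 + 3P, so 212 = 12P and P' = 53/3; Q' = 367 − 9(53/3) = 208.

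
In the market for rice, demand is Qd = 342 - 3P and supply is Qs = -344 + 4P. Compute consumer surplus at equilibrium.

Consumer surplus = 384

Equilibrium: 342 - 3P = -344 + 4P gives P* = 98, Q* = 48.
Demand choke price (Qd = 0): P = 114.
CS = ½(114 − 98)(48) = 384.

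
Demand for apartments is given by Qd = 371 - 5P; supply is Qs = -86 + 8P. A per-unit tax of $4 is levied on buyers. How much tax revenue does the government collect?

Pre-tax equilibrium: P* = 457/13, Q* = 2538/13.
Tax on buyers shifts demand to Qd = 371 − 5(P + 4) = 351 - 5P.
351 - 5P = -86 + 8P gives seller price Ps = 437/13; buyers pay Pb = 437/13 + 4 = 489/13.
New quantity: Q = 371 − 5(489/13) = 2378/13.
Revenue = 4 × 2378/13 = 9512/13.

Tax revenue = 9512/13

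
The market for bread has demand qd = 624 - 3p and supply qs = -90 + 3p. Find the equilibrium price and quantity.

p* = 119, q* = 267

Set qd = qs: 624 - 3p = -90 + 3p.
714 = 6p, so p* = 119.
q* = 624 − 3(119) = 267.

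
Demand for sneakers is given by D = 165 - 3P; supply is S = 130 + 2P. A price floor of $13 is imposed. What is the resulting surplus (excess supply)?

Surplus = 30

Equilibrium price would be P* = 7, so the floor at 13 binds.
At P = 13: D = 126, S = 156.
Surplus = 156 − 126 = 30.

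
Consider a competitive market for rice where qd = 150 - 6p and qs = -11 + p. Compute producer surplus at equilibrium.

Producer surplus = 72

Equilibrium: 150 - 6p = -11 + p gives p* = 23, q* = 12.
Supply starts at p = 11 (where qs = 0).
PS = ½(23 − 11)(12) = 72.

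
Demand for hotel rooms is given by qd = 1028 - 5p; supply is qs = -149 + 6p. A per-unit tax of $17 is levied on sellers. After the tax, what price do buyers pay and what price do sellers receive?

Buyers pay 1279/11, sellers receive 1092/11

Pre-tax equilibrium: p* = 107, q* = 493.
Tax on sellers shifts supply to qs = -149 + 6(p − 17) = -251 + 6p.
1028 - 5p = -251 + 6p gives buyer price pb = 1279/11; sellers receive ps = 1279/11 − 17 = 1092/11.
New quantity: q = 1028 − 5(1279/11) = 4913/11.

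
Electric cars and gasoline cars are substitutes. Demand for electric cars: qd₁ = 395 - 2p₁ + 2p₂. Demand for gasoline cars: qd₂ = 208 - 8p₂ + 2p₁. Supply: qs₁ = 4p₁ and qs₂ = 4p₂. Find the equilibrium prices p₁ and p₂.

p₁ = 1289/17, p₂ = 1019/34

Market 1: 395 - 2p₁ + 2p₂ = 4p₁ → 6p₁ - 2p₂ = 395.
Market 2: 12p₂ - 2p₁ = 208.
Eliminating p₂: 12×(1) + 2×(2) gives 68p₁ = 5156, so p₁ = 1289/17.
Back-substitute into (2): p₂ = (208 + 2×1289/17) / 12 = 1019/34.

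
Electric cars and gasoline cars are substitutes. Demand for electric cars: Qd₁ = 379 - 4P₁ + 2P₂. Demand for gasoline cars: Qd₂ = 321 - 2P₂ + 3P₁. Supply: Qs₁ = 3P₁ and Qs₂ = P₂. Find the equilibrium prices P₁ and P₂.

P₁ = 118.6, P₂ = 225.6

Market 1: 379 - 4P₁ + 2P₂ = 3P₁ → 7P₁ - 2P₂ = 379.
Market 2: 3P₂ - 3P₁ = 321.
Eliminating P₂: 3×(1) + 2×(2) gives 15P₁ = 1779, so P₁ = 118.6.
Back-substitute into (2): P₂ = (321 + 3×118.6) / 3 = 225.6.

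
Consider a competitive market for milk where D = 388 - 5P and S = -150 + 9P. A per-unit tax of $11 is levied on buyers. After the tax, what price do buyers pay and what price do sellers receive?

Buyers pay $45.5, sellers receive $34.5

Pre-tax equilibrium: P* = 269/7, Q* = 1371/7.
Tax on buyers shifts demand to D = 388 − 5(P + 11) = 333 - 5P.
333 - 5P = -150 + 9P gives seller price Ps = 34.5; buyers pay Pb = 34.5 + 11 = 45.5.
New quantity: Q = 388 − 5(45.5) = 160.5.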